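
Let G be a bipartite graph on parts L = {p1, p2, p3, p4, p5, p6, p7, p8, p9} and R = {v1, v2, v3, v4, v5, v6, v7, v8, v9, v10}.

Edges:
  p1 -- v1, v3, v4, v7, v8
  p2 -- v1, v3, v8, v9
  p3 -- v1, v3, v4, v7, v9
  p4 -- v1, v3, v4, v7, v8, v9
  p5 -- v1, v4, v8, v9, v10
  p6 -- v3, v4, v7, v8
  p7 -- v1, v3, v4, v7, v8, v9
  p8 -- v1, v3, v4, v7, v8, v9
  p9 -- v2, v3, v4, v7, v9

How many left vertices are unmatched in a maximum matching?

1

For example, pair p1→v8, p2→v9, p3→v4, p4→v1, p5→v10, p6→v7, p7→v3, p9→v2.
The set {p1, p2, p3, p4, p6, p7, p8} has only 6 neighbours ({v1, v3, v4, v7, v8, v9}), so by Hall's theorem at most 8 of the 9 left vertices can be matched.
That matches 8 of the 9, leaving 1 unmatched; no matching can do better.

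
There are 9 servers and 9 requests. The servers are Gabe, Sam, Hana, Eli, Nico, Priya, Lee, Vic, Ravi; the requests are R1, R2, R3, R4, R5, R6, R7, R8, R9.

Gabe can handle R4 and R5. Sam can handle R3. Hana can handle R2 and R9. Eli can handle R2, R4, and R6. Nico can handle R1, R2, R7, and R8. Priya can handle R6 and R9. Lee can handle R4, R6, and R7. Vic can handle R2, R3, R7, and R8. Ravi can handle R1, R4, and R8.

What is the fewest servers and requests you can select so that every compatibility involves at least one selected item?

9

The 9 edges Gabe–R5, Sam–R3, Hana–R2, Eli–R6, Nico–R1, Priya–R9, Lee–R4, Vic–R7, Ravi–R8 form a matching, so any vertex cover needs at least 9 vertices (one per matched edge).
Conversely {Gabe, Sam, Hana, Eli, Nico, Priya, Lee, Vic, Ravi} meets every edge and has exactly 9 vertices, so 9 is optimal.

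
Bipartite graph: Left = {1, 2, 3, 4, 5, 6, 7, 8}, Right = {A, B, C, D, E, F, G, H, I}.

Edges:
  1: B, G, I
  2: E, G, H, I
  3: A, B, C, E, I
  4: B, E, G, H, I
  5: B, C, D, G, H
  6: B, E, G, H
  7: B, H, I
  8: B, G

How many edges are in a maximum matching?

7

One maximum matching: 1–I, 2–G, 3–A, 4–H, 5–D, 6–E, 7–B.
The set {1, 2, 4, 6, 7, 8} has only 5 neighbours ({B, E, G, H, I}), so by Hall's theorem at most 7 of the 8 left vertices can be matched.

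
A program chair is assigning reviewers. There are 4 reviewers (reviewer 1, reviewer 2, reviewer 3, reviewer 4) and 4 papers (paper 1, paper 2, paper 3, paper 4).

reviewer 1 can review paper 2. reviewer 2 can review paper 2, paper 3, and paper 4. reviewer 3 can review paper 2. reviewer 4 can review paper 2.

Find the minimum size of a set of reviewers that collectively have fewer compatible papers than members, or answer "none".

2

Take S = {reviewer 1, reviewer 3}. Its neighbourhood is {paper 2}, so |N(S)| = 1 < |S| = 2.
No single vertex violates Hall's condition since each has at least one neighbour, so 2 is the minimum.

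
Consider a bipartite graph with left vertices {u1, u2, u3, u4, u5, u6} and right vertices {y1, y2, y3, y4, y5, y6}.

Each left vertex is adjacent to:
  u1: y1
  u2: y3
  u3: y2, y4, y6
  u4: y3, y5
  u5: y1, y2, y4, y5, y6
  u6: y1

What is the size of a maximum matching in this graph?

A valid assignment of size 5: u1–y1, u2–y3, u3–y2, u4–y5, u5–y6.
The set {u1, u6} has only 1 neighbour ({y1}), so by Hall's theorem at most 5 of the 6 left vertices can be matched.

5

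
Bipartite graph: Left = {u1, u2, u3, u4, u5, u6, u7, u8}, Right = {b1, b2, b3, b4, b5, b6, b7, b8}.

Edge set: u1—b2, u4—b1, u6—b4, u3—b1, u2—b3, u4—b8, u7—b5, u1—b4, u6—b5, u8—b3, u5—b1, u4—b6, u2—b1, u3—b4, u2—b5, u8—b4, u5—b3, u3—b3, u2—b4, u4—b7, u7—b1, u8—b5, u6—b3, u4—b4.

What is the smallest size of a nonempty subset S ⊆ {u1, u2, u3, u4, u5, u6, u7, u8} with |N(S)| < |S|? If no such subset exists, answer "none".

5

Take S = {u2, u3, u5, u6, u7}. Its neighbourhood is {b1, b3, b4, b5}, so |N(S)| = 4 < |S| = 5.
Every subset of size less than 5 has at least as many neighbours as members, so 5 is the minimum.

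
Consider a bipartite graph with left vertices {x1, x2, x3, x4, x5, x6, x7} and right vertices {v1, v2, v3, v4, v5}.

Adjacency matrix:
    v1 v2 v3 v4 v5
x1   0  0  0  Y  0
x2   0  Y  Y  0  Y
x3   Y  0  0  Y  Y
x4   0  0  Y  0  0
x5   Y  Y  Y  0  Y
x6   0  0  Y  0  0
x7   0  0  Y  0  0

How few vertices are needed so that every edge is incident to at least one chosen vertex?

{x1, x2, x3, x5, v3} is a vertex cover of size 5: every edge has an endpoint in this set.
No smaller cover exists because x1–v4, x2–v5, x3–v1, x4–v3, x5–v2 is a matching of size 5, and a cover must include an endpoint of each of these disjoint edges (König's theorem).

5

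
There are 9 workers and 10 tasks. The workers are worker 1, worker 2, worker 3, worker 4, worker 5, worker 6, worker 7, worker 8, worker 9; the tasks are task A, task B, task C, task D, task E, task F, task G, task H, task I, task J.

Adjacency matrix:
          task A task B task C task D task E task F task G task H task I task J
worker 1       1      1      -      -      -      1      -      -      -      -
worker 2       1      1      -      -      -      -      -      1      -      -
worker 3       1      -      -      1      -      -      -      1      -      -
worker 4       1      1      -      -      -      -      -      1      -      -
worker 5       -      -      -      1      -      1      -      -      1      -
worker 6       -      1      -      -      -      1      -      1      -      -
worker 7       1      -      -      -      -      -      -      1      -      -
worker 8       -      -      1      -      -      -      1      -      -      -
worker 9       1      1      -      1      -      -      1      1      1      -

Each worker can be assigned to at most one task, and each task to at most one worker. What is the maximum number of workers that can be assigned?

For example, pair worker 1–task F, worker 2–task A, worker 3–task D, worker 4–task B, worker 5–task I, worker 6–task H, worker 8–task C, worker 9–task G.
The set {worker 1, worker 2, worker 4, worker 6, worker 7} has only 4 neighbours ({task A, task B, task F, task H}), so by Hall's theorem at most 8 of the 9 workers can be matched.

8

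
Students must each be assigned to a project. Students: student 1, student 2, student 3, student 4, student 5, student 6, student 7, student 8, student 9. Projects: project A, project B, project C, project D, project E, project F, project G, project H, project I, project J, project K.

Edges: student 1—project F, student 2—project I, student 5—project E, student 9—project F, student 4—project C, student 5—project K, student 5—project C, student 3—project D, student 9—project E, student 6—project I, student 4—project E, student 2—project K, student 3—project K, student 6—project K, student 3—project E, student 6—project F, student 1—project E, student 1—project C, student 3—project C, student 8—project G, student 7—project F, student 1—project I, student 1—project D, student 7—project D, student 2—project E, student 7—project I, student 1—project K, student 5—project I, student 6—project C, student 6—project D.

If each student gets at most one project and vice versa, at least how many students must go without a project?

2

One maximum matching: student 1→project I, student 2→project K, student 3→project D, student 4→project C, student 5→project E, student 6→project F, student 8→project G.
The set {student 1, student 2, student 3, student 4, student 5, student 6, student 7, student 9} has only 6 neighbours ({project C, project D, project E, project F, project I, project K}), so by Hall's theorem at most 7 of the 9 students can be matched.
That matches 7 of the 9, leaving 2 unmatched; no matching can do better.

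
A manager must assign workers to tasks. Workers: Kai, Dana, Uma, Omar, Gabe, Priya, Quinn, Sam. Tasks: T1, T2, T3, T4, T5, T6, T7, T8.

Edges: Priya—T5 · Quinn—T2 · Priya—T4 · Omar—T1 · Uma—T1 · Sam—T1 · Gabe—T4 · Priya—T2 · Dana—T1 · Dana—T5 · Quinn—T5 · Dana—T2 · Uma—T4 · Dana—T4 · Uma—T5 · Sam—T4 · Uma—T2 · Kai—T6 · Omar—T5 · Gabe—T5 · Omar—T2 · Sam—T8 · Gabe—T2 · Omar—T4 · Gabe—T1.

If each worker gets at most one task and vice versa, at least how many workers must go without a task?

2

One maximum matching: Kai-T6, Dana-T4, Uma-T1, Omar-T5, Gabe-T2, Sam-T8.
The set {Dana, Uma, Omar, Gabe, Priya, Quinn} has only 4 neighbours ({T1, T2, T4, T5}), so by Hall's theorem at most 6 of the 8 workers can be matched.
That matches 6 of the 8, leaving 2 unmatched; no matching can do better.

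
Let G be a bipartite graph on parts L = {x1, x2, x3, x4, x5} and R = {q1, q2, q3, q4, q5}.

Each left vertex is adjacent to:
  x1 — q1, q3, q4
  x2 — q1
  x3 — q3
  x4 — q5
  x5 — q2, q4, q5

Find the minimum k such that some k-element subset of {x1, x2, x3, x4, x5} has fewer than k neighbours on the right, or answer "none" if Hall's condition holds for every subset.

A matching saturating every left vertex exists, for instance x1→q4, x2→q1, x3→q3, x4→q5, x5→q2.
By Hall's marriage theorem, this means |N(S)| ≥ |S| for every subset S, so no violating subset exists.

none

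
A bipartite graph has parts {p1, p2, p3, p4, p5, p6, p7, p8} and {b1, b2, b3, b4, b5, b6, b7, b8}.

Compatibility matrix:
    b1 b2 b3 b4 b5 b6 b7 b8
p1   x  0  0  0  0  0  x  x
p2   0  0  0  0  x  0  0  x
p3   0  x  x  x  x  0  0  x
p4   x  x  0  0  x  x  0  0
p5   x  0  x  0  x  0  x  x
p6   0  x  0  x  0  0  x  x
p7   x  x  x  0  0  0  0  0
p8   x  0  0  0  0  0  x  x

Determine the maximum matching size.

8

For example, pair p1–b1, p2–b5, p3–b4, p4–b6, p5–b3, p6–b7, p7–b2, p8–b8.
This saturates every left vertex, so 8 is the maximum.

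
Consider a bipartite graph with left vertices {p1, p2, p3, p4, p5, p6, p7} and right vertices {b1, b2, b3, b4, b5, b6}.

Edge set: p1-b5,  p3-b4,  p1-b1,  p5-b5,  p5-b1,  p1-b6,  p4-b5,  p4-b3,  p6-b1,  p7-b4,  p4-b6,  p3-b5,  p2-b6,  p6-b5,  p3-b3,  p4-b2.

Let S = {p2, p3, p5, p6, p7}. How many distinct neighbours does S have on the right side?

5

The union of neighbours of {p2, p3, p5, p6, p7} is {b1, b3, b4, b5, b6}, which has 5 elements.
Since |N(S)| = 5 ≥ |S| = 5, Hall's condition holds for this subset.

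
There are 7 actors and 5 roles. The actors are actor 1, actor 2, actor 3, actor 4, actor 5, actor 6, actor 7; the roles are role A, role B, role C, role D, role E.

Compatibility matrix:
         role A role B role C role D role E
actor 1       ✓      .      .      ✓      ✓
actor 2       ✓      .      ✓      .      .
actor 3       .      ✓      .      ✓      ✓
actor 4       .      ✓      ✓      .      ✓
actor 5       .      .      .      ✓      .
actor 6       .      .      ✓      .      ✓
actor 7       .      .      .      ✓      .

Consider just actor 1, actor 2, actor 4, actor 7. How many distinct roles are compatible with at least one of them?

5

The union of neighbours of {actor 1, actor 2, actor 4, actor 7} is {role A, role B, role C, role D, role E}, which has 5 elements.
Since |N(S)| = 5 ≥ |S| = 4, Hall's condition holds for this subset.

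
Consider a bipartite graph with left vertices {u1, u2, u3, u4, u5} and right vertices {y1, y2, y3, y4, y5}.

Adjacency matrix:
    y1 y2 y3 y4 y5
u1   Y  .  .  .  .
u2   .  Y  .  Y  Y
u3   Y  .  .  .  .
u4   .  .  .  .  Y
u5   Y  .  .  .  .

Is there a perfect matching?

No

The set {u1, u3, u5} has only 1 neighbour ({y1}), so by Hall's theorem at most 3 of the 5 left vertices can be matched.
Hence no matching covers every left vertex.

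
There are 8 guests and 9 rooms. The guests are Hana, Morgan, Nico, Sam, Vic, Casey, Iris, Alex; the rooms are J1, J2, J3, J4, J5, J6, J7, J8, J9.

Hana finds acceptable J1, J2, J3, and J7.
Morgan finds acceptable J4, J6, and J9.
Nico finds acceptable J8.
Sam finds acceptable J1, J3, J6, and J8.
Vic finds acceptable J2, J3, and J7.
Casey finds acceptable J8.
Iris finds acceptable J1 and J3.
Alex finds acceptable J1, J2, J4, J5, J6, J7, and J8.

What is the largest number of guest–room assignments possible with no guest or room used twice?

7

A valid assignment of size 7: Hana–J7, Morgan–J9, Nico–J8, Sam–J3, Vic–J2, Iris–J1, Alex–J6.
The set {Nico, Casey} has only 1 neighbour ({J8}), so by Hall's theorem at most 7 of the 8 guests can be matched.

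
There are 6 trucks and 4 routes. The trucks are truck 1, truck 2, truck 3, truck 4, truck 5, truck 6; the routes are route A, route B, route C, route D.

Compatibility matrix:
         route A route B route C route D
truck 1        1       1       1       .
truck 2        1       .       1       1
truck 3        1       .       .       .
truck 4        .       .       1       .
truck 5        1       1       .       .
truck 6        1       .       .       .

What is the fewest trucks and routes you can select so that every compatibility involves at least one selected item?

{truck 2, route A, route B, route C} is a vertex cover of size 4: every edge has an endpoint in this set.
No smaller cover exists because truck 1–route B, truck 2–route D, truck 3–route A, truck 4–route C is a matching of size 4, and a cover must include an endpoint of each of these disjoint edges (König's theorem).

4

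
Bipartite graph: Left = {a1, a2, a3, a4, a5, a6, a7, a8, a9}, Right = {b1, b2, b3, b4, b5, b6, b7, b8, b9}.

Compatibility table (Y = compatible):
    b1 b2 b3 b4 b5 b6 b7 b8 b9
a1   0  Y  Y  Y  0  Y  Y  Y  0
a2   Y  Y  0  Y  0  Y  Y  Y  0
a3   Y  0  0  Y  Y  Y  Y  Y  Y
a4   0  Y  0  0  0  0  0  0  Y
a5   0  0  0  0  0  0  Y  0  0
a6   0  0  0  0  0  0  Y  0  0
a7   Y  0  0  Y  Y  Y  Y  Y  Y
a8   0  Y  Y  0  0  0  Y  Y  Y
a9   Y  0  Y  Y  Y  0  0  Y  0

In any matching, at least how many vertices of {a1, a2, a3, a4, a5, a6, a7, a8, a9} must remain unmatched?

For example, pair a1–b8, a2–b6, a3–b4, a4–b9, a5–b7, a7–b5, a8–b2, a9–b1.
The set {a5, a6} has only 1 neighbour ({b7}), so by Hall's theorem at most 8 of the 9 left vertices can be matched.
That matches 8 of the 9, leaving 1 unmatched; no matching can do better.

1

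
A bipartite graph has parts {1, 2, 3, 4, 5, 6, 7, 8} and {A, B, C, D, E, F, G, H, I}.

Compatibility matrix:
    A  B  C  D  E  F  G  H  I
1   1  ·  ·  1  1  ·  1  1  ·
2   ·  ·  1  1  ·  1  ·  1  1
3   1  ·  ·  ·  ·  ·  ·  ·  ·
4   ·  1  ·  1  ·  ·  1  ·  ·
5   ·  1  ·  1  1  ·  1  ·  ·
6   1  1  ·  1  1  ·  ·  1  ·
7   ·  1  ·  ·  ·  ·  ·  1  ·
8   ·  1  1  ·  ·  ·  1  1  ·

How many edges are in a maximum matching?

For example, pair 1-E, 2-F, 3-A, 4-G, 5-D, 6-H, 7-B, 8-C.
This saturates every left vertex, so 8 is the maximum.

8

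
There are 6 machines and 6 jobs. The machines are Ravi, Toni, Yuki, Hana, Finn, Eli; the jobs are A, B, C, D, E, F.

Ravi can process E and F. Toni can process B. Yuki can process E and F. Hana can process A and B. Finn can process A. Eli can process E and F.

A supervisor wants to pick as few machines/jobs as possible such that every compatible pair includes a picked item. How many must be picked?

4

The 4 edges Ravi–F, Toni–B, Yuki–E, Hana–A form a matching, so any vertex cover needs at least 4 vertices (one per matched edge).
Conversely {A, B, E, F} meets every edge and has exactly 4 vertices, so 4 is optimal.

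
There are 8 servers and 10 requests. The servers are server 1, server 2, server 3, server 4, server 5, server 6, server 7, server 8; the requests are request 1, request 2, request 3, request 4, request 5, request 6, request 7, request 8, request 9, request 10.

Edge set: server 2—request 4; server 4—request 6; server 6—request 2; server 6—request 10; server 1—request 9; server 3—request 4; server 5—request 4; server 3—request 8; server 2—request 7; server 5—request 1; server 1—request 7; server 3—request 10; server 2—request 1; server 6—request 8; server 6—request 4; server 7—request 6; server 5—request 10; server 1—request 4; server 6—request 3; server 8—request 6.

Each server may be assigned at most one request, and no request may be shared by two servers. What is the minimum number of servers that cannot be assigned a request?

2

A valid assignment of size 6: server 1→request 9, server 2→request 7, server 3→request 8, server 4→request 6, server 5→request 10, server 6→request 4.
The set {server 4, server 7, server 8} has only 1 neighbour ({request 6}), so by Hall's theorem at most 6 of the 8 servers can be matched.
That matches 6 of the 8, leaving 2 unmatched; no matching can do better.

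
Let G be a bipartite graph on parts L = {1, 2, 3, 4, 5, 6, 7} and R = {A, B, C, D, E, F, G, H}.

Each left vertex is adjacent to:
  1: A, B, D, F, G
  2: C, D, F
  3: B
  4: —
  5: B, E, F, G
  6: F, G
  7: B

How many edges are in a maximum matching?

5

A valid assignment of size 5: 1→G, 2→C, 3→B, 5→E, 6→F.
The set {3, 4, 7} has only 1 neighbour ({B}), so by Hall's theorem at most 5 of the 7 left vertices can be matched.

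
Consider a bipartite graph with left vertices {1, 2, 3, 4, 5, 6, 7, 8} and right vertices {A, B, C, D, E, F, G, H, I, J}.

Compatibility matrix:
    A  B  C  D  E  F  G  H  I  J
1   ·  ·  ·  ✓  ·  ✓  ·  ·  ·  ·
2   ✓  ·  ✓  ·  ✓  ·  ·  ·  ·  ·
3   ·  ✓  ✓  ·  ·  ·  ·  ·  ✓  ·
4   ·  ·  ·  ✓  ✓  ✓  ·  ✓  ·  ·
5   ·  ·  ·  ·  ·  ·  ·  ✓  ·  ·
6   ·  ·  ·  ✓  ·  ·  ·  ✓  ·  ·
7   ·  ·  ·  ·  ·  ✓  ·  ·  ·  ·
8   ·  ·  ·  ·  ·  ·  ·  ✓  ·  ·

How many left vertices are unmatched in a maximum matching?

One maximum matching: 1→F, 2→C, 3→B, 4→E, 5→H, 6→D.
The set {1, 5, 6, 7, 8} has only 3 neighbours ({D, F, H}), so by Hall's theorem at most 6 of the 8 left vertices can be matched.
That matches 6 of the 8, leaving 2 unmatched; no matching can do better.

2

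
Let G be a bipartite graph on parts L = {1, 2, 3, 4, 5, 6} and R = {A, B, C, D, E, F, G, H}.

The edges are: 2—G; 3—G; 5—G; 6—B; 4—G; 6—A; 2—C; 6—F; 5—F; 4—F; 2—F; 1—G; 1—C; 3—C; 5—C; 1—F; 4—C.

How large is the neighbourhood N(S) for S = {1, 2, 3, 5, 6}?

5

The union of neighbours of {1, 2, 3, 5, 6} is {A, B, C, F, G}, which has 5 elements.
Since |N(S)| = 5 ≥ |S| = 5, Hall's condition holds for this subset.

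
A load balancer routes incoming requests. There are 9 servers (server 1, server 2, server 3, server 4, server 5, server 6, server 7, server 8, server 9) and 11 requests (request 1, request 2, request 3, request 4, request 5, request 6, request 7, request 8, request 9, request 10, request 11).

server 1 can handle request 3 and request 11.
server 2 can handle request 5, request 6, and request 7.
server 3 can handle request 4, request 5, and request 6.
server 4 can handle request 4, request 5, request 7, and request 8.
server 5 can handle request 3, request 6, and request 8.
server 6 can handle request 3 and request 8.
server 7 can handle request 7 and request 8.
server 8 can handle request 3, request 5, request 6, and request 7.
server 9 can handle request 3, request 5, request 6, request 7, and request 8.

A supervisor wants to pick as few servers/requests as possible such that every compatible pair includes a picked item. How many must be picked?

7

The 7 edges server 1–request 11, server 2–request 6, server 3–request 4, server 4–request 5, server 5–request 3, server 6–request 8, server 7–request 7 form a matching, so any vertex cover needs at least 7 vertices (one per matched edge).
Conversely {server 1, request 3, request 4, request 5, request 6, request 7, request 8} meets every edge and has exactly 7 vertices, so 7 is optimal.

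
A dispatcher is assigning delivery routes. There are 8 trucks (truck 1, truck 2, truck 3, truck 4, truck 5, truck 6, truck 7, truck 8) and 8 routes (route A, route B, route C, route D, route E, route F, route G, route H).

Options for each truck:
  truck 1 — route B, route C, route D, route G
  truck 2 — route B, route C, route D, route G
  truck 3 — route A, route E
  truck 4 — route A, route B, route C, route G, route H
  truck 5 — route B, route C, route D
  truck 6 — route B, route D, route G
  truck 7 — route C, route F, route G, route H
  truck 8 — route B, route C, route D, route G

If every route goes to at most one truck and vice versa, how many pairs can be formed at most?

For example, pair truck 1-route C, truck 2-route G, truck 3-route E, truck 4-route H, truck 5-route D, truck 6-route B, truck 7-route F.
The set {truck 1, truck 2, truck 5, truck 6, truck 8} has only 4 neighbours ({route B, route C, route D, route G}), so by Hall's theorem at most 7 of the 8 trucks can be matched.

7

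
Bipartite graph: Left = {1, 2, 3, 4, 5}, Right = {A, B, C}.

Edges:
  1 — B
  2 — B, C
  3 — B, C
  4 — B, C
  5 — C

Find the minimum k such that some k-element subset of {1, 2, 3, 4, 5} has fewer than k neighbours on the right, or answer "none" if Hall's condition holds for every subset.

Take S = {1, 2, 3}. Its neighbourhood is {B, C}, so |N(S)| = 2 < |S| = 3.
Every subset of size less than 3 has at least as many neighbours as members, so 3 is the minimum.

3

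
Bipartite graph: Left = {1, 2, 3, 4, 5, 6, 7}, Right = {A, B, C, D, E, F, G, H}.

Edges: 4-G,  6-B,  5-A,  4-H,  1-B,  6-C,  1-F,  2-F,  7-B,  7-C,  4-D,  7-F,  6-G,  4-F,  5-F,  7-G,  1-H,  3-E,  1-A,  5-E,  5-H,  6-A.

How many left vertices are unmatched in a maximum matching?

0

One maximum matching: 1-H, 2-F, 3-E, 4-D, 5-A, 6-C, 7-B.
This saturates every left vertex, so 7 is the maximum.
That matches 7 of the 7, leaving 0 unmatched; no matching can do better.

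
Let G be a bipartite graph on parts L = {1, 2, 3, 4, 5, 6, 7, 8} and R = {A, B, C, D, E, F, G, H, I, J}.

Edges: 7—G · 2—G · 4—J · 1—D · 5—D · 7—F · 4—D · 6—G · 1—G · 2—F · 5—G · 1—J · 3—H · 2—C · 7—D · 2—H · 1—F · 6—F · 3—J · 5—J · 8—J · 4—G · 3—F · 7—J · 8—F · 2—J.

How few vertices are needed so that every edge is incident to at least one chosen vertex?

The 6 edges 1–J, 2–C, 3–H, 4–G, 5–D, 6–F form a matching, so any vertex cover needs at least 6 vertices (one per matched edge).
Conversely {2, 3, D, F, G, J} meets every edge and has exactly 6 vertices, so 6 is optimal.

6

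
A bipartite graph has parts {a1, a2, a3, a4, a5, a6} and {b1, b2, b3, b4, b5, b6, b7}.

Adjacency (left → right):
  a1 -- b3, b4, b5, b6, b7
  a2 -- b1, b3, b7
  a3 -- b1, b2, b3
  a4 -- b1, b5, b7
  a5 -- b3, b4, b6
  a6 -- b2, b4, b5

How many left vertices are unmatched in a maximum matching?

0

One maximum matching: a1-b7, a2-b3, a3-b2, a4-b1, a5-b6, a6-b5.
This saturates every left vertex, so 6 is the maximum.
That matches 6 of the 6, leaving 0 unmatched; no matching can do better.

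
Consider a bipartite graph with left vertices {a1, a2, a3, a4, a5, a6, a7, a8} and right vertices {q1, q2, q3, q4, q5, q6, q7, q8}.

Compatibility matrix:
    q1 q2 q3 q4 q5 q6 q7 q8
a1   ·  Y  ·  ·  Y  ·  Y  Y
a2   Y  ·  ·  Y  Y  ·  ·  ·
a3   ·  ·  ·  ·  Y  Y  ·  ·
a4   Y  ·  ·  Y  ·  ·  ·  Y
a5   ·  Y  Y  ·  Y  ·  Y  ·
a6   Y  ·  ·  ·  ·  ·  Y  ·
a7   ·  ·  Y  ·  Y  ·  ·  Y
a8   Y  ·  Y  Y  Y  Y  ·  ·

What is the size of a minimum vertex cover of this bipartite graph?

8

A maximum matching has 8 edges (e.g. a1–q2, a2–q4, a3–q5, a4–q8, a5–q7, a6–q1, a7–q3, a8–q6).
By König's theorem the minimum vertex cover has the same size. One such cover is {a1, a2, a3, a4, a5, a6, a7, a8}.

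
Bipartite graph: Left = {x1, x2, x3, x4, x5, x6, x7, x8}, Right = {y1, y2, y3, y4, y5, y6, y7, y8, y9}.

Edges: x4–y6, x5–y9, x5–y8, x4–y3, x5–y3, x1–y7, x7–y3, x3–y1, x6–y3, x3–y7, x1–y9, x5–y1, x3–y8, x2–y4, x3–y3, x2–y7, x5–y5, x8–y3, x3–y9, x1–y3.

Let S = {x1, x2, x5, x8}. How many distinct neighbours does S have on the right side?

The union of neighbours of {x1, x2, x5, x8} is {y1, y3, y4, y5, y7, y8, y9}, which has 7 elements.
Since |N(S)| = 7 ≥ |S| = 4, Hall's condition holds for this subset.

7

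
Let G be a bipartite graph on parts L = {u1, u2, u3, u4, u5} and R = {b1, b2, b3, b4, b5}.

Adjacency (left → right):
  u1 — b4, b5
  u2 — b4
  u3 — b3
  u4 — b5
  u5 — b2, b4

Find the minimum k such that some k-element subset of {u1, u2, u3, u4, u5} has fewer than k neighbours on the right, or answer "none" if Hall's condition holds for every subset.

Take S = {u1, u2, u4}. Its neighbourhood is {b4, b5}, so |N(S)| = 2 < |S| = 3.
Every subset of size less than 3 has at least as many neighbours as members, so 3 is the minimum.

3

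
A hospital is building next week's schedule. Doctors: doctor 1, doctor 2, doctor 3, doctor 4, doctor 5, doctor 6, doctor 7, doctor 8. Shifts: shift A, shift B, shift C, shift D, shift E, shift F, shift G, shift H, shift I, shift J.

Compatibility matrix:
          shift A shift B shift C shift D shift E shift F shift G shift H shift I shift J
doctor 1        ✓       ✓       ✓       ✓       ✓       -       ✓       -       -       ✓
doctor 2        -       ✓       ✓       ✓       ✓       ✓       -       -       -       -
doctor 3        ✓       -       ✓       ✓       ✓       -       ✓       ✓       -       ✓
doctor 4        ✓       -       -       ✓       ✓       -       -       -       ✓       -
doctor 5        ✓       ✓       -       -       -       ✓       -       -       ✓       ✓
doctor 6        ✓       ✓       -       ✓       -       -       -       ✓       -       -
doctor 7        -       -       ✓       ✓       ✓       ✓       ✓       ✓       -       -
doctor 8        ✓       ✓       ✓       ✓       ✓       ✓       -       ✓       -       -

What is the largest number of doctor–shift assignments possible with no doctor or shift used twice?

A valid assignment of size 8: doctor 1-shift G, doctor 2-shift D, doctor 3-shift H, doctor 4-shift E, doctor 5-shift J, doctor 6-shift B, doctor 7-shift F, doctor 8-shift A.
All 8 doctors are matched, so no larger matching exists.

8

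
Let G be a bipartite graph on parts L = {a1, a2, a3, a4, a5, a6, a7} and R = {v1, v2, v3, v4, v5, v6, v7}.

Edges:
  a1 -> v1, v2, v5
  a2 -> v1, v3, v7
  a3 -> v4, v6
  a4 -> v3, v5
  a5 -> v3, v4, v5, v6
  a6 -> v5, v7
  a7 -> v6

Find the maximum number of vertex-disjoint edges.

One maximum matching: a1–v2, a2–v1, a3–v4, a4–v5, a5–v3, a6–v7, a7–v6.
All 7 left vertices are matched, so no larger matching exists.

7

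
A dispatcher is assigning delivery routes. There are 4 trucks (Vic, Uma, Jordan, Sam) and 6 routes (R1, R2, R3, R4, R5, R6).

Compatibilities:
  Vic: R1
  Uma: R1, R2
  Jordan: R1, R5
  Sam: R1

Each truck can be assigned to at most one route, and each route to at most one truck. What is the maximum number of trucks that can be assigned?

One maximum matching: Vic-R1, Uma-R2, Jordan-R5.
The set {Vic, Sam} has only 1 neighbour ({R1}), so by Hall's theorem at most 3 of the 4 trucks can be matched.

3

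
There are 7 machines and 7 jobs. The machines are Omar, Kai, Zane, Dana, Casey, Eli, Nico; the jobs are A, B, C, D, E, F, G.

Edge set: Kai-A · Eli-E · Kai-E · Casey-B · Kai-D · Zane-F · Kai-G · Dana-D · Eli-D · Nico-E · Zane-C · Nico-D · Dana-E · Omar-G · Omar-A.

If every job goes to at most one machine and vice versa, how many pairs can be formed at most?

6

A valid assignment of size 6: Omar–G, Kai–A, Zane–F, Dana–D, Casey–B, Eli–E.
The set {Dana, Eli, Nico} has only 2 neighbours ({D, E}), so by Hall's theorem at most 6 of the 7 machines can be matched.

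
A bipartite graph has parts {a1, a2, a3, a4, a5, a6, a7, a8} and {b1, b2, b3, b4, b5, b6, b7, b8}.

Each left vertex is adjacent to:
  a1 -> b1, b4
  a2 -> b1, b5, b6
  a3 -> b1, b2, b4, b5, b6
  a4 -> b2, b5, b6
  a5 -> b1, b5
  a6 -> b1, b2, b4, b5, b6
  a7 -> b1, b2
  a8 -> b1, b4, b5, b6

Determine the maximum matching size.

A valid assignment of size 5: a1→b4, a2→b1, a3→b2, a4→b6, a5→b5.
The set {a1, a2, a3, a4, a5, a6, a7, a8} has only 5 neighbours ({b1, b2, b4, b5, b6}), so by Hall's theorem at most 5 of the 8 left vertices can be matched.

5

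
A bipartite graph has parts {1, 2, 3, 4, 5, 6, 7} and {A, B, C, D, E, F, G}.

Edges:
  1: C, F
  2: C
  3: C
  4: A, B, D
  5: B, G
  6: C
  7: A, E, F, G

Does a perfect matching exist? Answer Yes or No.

The set {2, 3, 6} has only 1 neighbour ({C}), so by Hall's theorem at most 5 of the 7 left vertices can be matched.
Hence no matching covers every left vertex.

No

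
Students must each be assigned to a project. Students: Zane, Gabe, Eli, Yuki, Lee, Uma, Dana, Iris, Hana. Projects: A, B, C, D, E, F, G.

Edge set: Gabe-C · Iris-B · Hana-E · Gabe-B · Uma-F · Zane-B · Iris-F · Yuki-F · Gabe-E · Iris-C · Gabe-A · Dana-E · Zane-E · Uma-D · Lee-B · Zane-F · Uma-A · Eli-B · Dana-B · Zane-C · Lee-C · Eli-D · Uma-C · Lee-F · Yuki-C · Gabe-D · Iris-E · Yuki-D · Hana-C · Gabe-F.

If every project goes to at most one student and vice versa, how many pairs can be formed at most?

6

For example, pair Zane→E, Gabe→A, Eli→D, Yuki→C, Lee→B, Uma→F.
The set {Zane, Gabe, Eli, Yuki, Lee, Uma, Dana, Iris, Hana} has only 6 neighbours ({A, B, C, D, E, F}), so by Hall's theorem at most 6 of the 9 students can be matched.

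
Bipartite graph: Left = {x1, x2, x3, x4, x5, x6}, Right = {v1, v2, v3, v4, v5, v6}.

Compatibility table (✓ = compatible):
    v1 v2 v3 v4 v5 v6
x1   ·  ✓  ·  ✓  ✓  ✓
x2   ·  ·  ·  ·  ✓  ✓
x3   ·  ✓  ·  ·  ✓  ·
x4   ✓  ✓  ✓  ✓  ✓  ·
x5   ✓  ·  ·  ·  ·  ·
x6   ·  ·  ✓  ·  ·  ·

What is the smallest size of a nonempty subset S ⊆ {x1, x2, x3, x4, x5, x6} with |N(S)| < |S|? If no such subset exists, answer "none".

A matching saturating every left vertex exists, for instance x1→v4, x2→v6, x3→v5, x4→v2, x5→v1, x6→v3.
By Hall's marriage theorem, this means |N(S)| ≥ |S| for every subset S, so no violating subset exists.

none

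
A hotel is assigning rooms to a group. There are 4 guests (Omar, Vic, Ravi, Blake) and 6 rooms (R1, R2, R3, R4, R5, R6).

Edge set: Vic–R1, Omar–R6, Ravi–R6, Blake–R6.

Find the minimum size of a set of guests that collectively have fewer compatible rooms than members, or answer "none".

Take S = {Omar, Ravi}. Its neighbourhood is {R6}, so |N(S)| = 1 < |S| = 2.
No single vertex violates Hall's condition since each has at least one neighbour, so 2 is the minimum.

2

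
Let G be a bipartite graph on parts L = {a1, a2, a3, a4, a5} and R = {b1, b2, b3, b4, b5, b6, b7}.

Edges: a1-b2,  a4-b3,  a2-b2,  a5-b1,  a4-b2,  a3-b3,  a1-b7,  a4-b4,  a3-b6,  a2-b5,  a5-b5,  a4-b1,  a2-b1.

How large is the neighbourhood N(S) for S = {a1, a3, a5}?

The union of neighbours of {a1, a3, a5} is {b1, b2, b3, b5, b6, b7}, which has 6 elements.
Since |N(S)| = 6 ≥ |S| = 3, Hall's condition holds for this subset.

6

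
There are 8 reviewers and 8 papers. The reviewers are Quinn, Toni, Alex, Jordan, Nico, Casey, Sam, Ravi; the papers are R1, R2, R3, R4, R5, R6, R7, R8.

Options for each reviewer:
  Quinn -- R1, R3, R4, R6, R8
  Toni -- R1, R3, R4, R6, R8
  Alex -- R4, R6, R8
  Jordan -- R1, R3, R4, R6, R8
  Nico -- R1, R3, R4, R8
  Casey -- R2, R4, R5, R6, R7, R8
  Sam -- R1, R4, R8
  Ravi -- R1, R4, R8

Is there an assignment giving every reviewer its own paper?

The set {Quinn, Toni, Alex, Jordan, Nico, Sam, Ravi} has only 5 neighbours ({R1, R3, R4, R6, R8}), so by Hall's theorem at most 6 of the 8 reviewers can be matched.
Hence no matching covers every reviewer.

No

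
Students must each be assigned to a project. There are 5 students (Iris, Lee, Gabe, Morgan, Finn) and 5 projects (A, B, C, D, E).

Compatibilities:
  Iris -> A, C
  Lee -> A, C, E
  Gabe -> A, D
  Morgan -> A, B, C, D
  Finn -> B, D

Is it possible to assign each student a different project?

Yes

A valid assignment of size 5: Iris-A, Lee-E, Gabe-D, Morgan-C, Finn-B.
Every student is matched, so this is a perfect matching.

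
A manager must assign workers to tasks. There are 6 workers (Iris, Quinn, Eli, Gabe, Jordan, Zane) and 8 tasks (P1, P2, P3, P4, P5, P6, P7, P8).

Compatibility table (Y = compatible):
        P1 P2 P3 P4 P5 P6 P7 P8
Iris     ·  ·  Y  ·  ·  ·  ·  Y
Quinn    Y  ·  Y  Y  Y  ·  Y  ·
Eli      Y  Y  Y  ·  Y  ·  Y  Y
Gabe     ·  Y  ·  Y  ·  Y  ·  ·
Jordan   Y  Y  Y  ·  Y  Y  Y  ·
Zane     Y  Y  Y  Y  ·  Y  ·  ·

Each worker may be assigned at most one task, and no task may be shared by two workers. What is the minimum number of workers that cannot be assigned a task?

0

A valid assignment of size 6: Iris→P8, Quinn→P7, Eli→P2, Gabe→P6, Jordan→P3, Zane→P1.
All 6 workers are matched, so no larger matching exists.
That matches 6 of the 6, leaving 0 unmatched; no matching can do better.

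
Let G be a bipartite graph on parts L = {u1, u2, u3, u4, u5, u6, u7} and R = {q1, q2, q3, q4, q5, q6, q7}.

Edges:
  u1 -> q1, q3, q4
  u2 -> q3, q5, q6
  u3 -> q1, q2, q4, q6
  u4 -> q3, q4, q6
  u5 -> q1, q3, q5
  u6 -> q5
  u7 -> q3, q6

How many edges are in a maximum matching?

6

One maximum matching: u1–q1, u2–q6, u3–q2, u4–q4, u5–q3, u6–q5.
The set {u1, u2, u4, u5, u6, u7} has only 5 neighbours ({q1, q3, q4, q5, q6}), so by Hall's theorem at most 6 of the 7 left vertices can be matched.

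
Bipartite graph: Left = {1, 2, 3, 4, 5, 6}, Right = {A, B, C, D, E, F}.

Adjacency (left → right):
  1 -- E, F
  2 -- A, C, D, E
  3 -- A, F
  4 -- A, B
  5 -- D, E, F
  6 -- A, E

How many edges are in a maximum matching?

6

A valid assignment of size 6: 1→F, 2→C, 3→A, 4→B, 5→D, 6→E.
All 6 left vertices are matched, so no larger matching exists.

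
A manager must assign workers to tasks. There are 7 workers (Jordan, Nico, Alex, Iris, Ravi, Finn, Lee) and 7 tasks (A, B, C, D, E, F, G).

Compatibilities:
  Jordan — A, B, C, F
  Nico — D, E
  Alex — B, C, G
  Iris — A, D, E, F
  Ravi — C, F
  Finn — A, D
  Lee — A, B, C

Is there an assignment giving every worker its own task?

One maximum matching: Jordan-A, Nico-E, Alex-G, Iris-F, Ravi-C, Finn-D, Lee-B.
Every worker is matched, so this is a perfect matching.

Yes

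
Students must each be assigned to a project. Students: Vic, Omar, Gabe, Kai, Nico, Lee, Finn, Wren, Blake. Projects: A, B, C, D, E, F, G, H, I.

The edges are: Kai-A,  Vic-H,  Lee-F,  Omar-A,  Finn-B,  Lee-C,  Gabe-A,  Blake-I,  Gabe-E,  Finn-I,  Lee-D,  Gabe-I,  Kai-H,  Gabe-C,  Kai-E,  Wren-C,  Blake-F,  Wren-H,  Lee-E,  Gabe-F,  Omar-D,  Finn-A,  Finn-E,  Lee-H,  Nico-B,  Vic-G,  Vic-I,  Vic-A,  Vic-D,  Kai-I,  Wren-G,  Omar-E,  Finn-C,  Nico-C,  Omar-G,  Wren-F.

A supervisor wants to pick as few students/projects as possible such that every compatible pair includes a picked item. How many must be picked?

The 9 edges Vic–I, Omar–G, Gabe–A, Kai–H, Nico–B, Lee–D, Finn–E, Wren–C, Blake–F form a matching, so any vertex cover needs at least 9 vertices (one per matched edge).
Conversely {Vic, Omar, Gabe, Kai, Nico, Lee, Finn, Wren, Blake} meets every edge and has exactly 9 vertices, so 9 is optimal.

9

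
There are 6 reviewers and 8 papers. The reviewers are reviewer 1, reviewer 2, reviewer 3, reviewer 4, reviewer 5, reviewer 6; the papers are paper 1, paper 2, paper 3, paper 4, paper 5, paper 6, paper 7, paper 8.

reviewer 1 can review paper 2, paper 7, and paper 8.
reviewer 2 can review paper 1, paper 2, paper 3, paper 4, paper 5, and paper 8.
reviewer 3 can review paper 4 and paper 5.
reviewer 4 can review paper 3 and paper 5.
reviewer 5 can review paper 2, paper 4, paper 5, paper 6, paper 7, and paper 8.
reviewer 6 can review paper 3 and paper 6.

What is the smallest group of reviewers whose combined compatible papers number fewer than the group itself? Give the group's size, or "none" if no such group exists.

A matching saturating every reviewer exists, for instance reviewer 1→paper 7, reviewer 2→paper 5, reviewer 3→paper 4, reviewer 4→paper 3, reviewer 5→paper 2, reviewer 6→paper 6.
By Hall's marriage theorem, this means |N(S)| ≥ |S| for every subset S, so no violating subset exists.

none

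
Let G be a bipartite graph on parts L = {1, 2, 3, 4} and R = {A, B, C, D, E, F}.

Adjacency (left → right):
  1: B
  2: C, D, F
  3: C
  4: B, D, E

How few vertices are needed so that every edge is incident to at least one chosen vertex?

4

{1, 2, 3, 4} is a vertex cover of size 4: every edge has an endpoint in this set.
No smaller cover exists because 1–B, 2–F, 3–C, 4–E is a matching of size 4, and a cover must include an endpoint of each of these disjoint edges (König's theorem).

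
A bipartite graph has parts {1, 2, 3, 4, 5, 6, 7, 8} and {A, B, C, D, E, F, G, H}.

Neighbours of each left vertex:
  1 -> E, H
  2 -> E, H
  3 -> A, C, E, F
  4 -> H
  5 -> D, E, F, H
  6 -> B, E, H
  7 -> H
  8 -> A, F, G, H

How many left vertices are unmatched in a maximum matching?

2

For example, pair 1–H, 2–E, 3–C, 5–D, 6–B, 8–F.
The set {1, 2, 4, 7} has only 2 neighbours ({E, H}), so by Hall's theorem at most 6 of the 8 left vertices can be matched.
That matches 6 of the 8, leaving 2 unmatched; no matching can do better.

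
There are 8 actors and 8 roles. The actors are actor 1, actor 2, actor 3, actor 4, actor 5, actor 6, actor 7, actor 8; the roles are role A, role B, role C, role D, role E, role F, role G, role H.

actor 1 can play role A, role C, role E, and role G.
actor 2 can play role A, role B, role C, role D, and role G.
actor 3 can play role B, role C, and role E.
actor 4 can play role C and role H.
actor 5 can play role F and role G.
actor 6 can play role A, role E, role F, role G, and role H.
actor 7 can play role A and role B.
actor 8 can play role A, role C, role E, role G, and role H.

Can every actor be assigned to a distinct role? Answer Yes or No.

Yes

One maximum matching: actor 1-role E, actor 2-role D, actor 3-role B, actor 4-role C, actor 5-role F, actor 6-role H, actor 7-role A, actor 8-role G.
All 8 actors are covered.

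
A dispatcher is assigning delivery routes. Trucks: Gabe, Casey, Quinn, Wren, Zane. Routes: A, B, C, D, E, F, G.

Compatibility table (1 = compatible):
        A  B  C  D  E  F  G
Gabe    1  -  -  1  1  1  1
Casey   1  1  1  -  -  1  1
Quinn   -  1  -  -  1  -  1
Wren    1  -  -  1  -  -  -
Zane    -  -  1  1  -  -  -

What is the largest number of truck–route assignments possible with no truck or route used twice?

5

For example, pair Gabe-A, Casey-G, Quinn-B, Wren-D, Zane-C.
All 5 trucks are matched, so no larger matching exists.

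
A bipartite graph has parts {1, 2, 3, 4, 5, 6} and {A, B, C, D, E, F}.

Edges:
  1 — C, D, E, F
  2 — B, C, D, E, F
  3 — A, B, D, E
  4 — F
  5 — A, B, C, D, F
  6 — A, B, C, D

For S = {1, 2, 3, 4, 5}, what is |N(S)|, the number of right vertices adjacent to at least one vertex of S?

The union of neighbours of {1, 2, 3, 4, 5} is {A, B, C, D, E, F}, which has 6 elements.
Since |N(S)| = 6 ≥ |S| = 5, Hall's condition holds for this subset.

6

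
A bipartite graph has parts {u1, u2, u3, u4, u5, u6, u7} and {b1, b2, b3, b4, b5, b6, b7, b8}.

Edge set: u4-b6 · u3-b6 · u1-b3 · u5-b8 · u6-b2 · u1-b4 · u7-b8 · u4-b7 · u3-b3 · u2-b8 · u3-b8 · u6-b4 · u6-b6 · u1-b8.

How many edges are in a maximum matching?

5

For example, pair u1→b4, u2→b8, u3→b3, u4→b7, u6→b6.
The set {u2, u5, u7} has only 1 neighbour ({b8}), so by Hall's theorem at most 5 of the 7 left vertices can be matched.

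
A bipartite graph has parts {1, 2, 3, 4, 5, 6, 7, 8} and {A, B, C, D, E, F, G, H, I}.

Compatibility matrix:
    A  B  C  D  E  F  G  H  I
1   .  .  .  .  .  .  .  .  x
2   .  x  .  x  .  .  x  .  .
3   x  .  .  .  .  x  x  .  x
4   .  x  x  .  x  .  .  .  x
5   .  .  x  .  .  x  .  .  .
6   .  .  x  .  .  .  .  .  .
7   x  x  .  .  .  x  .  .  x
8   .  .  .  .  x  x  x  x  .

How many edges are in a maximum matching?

8

A valid assignment of size 8: 1-I, 2-G, 3-A, 4-E, 5-F, 6-C, 7-B, 8-H.
All 8 left vertices are matched, so no larger matching exists.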